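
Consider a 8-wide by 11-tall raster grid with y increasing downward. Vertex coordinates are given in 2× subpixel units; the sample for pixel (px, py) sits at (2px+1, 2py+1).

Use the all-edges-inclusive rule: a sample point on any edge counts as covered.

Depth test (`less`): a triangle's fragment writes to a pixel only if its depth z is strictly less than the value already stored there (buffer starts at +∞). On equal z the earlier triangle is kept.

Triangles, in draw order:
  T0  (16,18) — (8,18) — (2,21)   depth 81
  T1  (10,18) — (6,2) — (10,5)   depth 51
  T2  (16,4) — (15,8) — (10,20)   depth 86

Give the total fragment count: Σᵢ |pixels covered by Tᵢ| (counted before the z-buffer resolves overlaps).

T0:
  2·area = 24  (B↔C swapped to make it positive)
  edge (16, 18)→(2, 21): d=(-14,3) inclusive
  edge (2, 21)→(8, 18): d=(6,-3) inclusive
  edge (8, 18)→(16, 18): d=(8,0) inclusive
    (3,9)@(7, 19): e=[13,3,8] → █
    (4,9)@(9, 19): e=[7,9,8] → █
    (5,9)@(11, 19): e=[1,15,8] → █
    (6,9)@(13, 19): e=[-5,21,8] → ·
    (3,10)@(7, 21): e=[-15,15,24] → ·
    (4,10)@(9, 21): e=[-21,21,24] → ·
    (5,10)@(11, 21): e=[-27,27,24] → ·
  covered (3 px):
    · · · · · · · ·
    · · · · · · · ·
    · · · · · · · ·
    · · · · · · · ·
    · · · · · · · ·
    · · · · · · · ·
    · · · · · · · ·
    · · · · · · · ·
    · · · · · · · ·
    · · · █ █ █ · ·
    · · · · · · · ·
T1:
  2·area = 52
  edge (10, 18)→(6, 2): d=(-4,-16) inclusive
  edge (6, 2)→(10, 5): d=(4,3) inclusive
  edge (10, 5)→(10, 18): d=(0,13) inclusive
    (3,1)@(7, 3): e=[12,1,39] → █
    (4,1)@(9, 3): e=[44,-5,13] → ·
    (3,2)@(7, 5): e=[4,9,39] → █
    (4,2)@(9, 5): e=[36,3,13] → █
    (5,2)@(11, 5): e=[68,-3,-13] → ·
    (3,3)@(7, 7): e=[-4,17,39] → ·
    (4,3)@(9, 7): e=[28,11,13] → █
    (5,3)@(11, 7): e=[60,5,-13] → ·
    (4,4)@(9, 9): e=[20,19,13] → █
    (5,4)@(11, 9): e=[52,13,-13] → ·
    (4,5)@(9, 11): e=[12,27,13] → █
    (5,5)@(11, 11): e=[44,21,-13] → ·
  covered (7 px):
    · · · · · · · ·
    · · · █ · · · ·
    · · · █ █ · · ·
    · · · · █ · · ·
    · · · · █ · · ·
    · · · · █ · · ·
    · · · · █ · · ·
    · · · · · · · ·
    · · · · · · · ·
    · · · · · · · ·
    · · · · · · · ·
T2:
  2·area = 8
  edge (16, 4)→(15, 8): d=(-1,4) inclusive
  edge (15, 8)→(10, 20): d=(-5,12) inclusive
  edge (10, 20)→(16, 4): d=(6,-16) inclusive
    (7,3)@(15, 7): e=[1,5,2] → █
    (7,4)@(15, 9): e=[-1,-5,14] → ·
  covered (1 px):
    · · · · · · · ·
    · · · · · · · ·
    · · · · · · · ·
    · · · · · · · █
    · · · · · · · ·
    · · · · · · · ·
    · · · · · · · ·
    · · · · · · · ·
    · · · · · · · ·
    · · · · · · · ·
    · · · · · · · ·

Result: 11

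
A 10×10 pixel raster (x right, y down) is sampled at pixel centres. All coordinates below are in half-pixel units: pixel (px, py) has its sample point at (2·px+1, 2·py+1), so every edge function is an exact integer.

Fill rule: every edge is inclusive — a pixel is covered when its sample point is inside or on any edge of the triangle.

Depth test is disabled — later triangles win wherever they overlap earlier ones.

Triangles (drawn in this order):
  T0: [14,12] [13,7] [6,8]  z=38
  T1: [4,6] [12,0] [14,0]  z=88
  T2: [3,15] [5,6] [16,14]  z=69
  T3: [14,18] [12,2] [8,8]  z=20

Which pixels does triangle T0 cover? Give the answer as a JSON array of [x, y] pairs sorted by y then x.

T0:
  2·area = 36  (B↔C swapped to make it positive)
  edge (14, 12)→(6, 8): d=(-8,-4) inclusive
  edge (6, 8)→(13, 7): d=(7,-1) inclusive
  edge (13, 7)→(14, 12): d=(1,5) inclusive
    (6,3)@(13, 7): e=[36,0,0] → X  [on edge]
    (7,3)@(15, 7): e=[44,2,-10] → .
    (4,4)@(9, 9): e=[4,10,22] → X
    (5,4)@(11, 9): e=[12,12,12] → X
    (7,4)@(15, 9): e=[28,16,-8] → .
    (4,5)@(9, 11): e=[-12,24,24] → .
    (5,5)@(11, 11): e=[-4,26,14] → .
    (6,5)@(13, 11): e=[4,28,4] → X
    (7,5)@(15, 11): e=[12,30,-6] → .
    (6,6)@(13, 13): e=[-12,42,6] → .
    (7,8)@(15, 17): e=[-36,72,0] → .  [on edge]
  covered (5 px):
    . . . . . . . . . .
    . . . . . . . . . .
    . . . . . . . . . .
    . . . . . . X . . .
    . . . . X X X . . .
    . . . . . . X . . .
    . . . . . . . . . .
    . . . . . . . . . .
    . . . . . . . . . .
    . . . . . . . . . .
T1:
  2·area = 12
  edge (4, 6)→(12, 0): d=(8,-6) inclusive
  edge (12, 0)→(14, 0): d=(2,0) inclusive
  edge (14, 0)→(4, 6): d=(-10,6) inclusive
    (5,0)@(11, 1): e=[2,2,8] → X
    (6,0)@(13, 1): e=[14,2,-4] → .
    (4,1)@(9, 3): e=[6,6,0] → X  [on edge]
    (5,1)@(11, 3): e=[18,6,-12] → .
    (4,2)@(9, 5): e=[22,10,-20] → .
  covered (2 px):
    . . . . . X . . . .
    . . . . X . . . . .
    . . . . . . . . . .
    . . . . . . . . . .
    . . . . . . . . . .
    . . . . . . . . . .
    . . . . . . . . . .
    . . . . . . . . . .
    . . . . . . . . . .
    . . . . . . . . . .
T2:
  2·area = 115
  edge (3, 15)→(5, 6): d=(2,-9) inclusive
  edge (5, 6)→(16, 14): d=(11,8) inclusive
  edge (16, 14)→(3, 15): d=(-13,1) inclusive
    (2,3)@(5, 7): e=[2,11,102] → X
    (3,3)@(7, 7): e=[20,-5,100] → .
    (2,4)@(5, 9): e=[6,33,76] → X
    (3,4)@(7, 9): e=[24,17,74] → X
    (4,4)@(9, 9): e=[42,1,72] → X
    (5,4)@(11, 9): e=[60,-15,70] → .
    (2,5)@(5, 11): e=[10,55,50] → X
    (5,5)@(11, 11): e=[64,7,44] → X
    (6,5)@(13, 11): e=[82,-9,42] → .
    (2,6)@(5, 13): e=[14,77,24] → X
    (6,6)@(13, 13): e=[86,13,16] → X
    (7,6)@(15, 13): e=[104,-3,14] → .
    (1,7)@(3, 15): e=[0,115,0] → X  [on edge]
  covered (14 px):
    . . . . . . . . . .
    . . . . . . . . . .
    . . . . . . . . . .
    . . X . . . . . . .
    . . X X X . . . . .
    . . X X X X . . . .
    . . X X X X X . . .
    . X . . . . . . . .
    . . . . . . . . . .
    . . . . . . . . . .
T3:
  2·area = 76  (B↔C swapped to make it positive)
  edge (14, 18)→(8, 8): d=(-6,-10) inclusive
  edge (8, 8)→(12, 2): d=(4,-6) inclusive
  edge (12, 2)→(14, 18): d=(2,16) inclusive
    (2,1)@(5, 3): e=[0,-38,114] → .  [on edge]
    (5,2)@(11, 5): e=[48,6,22] → X
    (6,2)@(13, 5): e=[68,18,-10] → .
    (4,3)@(9, 7): e=[16,2,58] → X
    (6,3)@(13, 7): e=[56,26,-6] → .
    (4,4)@(9, 9): e=[4,10,62] → X
    (6,4)@(13, 9): e=[44,34,-2] → .
    (4,5)@(9, 11): e=[-8,18,66] → .
    (5,5)@(11, 11): e=[12,30,34] → X
    (6,5)@(13, 11): e=[32,42,2] → X
    (7,5)@(15, 11): e=[52,54,-30] → .
    (5,6)@(11, 13): e=[0,38,38] → X  [on edge]
  covered (10 px):
    . . . . . . . . . .
    . . . . . . . . . .
    . . . . . X . . . .
    . . . . X X . . . .
    . . . . X X . . . .
    . . . . . X X . . .
    . . . . . X X . . .
    . . . . . . X . . .
    . . . . . . . . . .
    . . . . . . . . . .

Answer: [[6,3],[4,4],[5,4],[6,4],[6,5]]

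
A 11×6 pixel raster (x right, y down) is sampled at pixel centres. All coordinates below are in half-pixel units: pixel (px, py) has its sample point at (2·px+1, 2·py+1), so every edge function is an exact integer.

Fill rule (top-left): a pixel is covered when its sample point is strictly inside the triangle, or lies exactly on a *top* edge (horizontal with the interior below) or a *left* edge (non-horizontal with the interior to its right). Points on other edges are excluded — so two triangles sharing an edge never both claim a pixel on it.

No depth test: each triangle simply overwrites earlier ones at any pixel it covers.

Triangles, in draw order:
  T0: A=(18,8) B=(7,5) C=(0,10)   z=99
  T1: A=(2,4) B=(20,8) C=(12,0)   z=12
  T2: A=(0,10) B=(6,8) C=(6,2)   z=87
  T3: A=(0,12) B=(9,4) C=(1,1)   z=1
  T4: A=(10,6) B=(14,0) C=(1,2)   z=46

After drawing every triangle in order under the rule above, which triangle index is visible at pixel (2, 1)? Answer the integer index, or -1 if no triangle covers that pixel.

T0:
  2·area = 76  (B↔C swapped to make it positive)
  edge (18, 8)→(0, 10): d=(-18,2) right/bottom  bias=-1
  edge (0, 10)→(7, 5): d=(7,-5) top-left  bias=+0
  edge (7, 5)→(18, 8): d=(11,3) right/bottom  bias=-1
    (3,2)@(7, 5): e=[76,0,0] → ·  [on edge]
    (2,3)@(5, 7): e=[44,4,28] → #
    (3,3)@(7, 7): e=[40,14,22] → #
    (4,3)@(9, 7): e=[36,24,16] → #
    (5,3)@(11, 7): e=[32,34,10] → #
    (6,3)@(13, 7): e=[28,44,4] → #
    (7,3)@(15, 7): e=[24,54,-2] → ·
    (1,4)@(3, 9): e=[12,8,56] → #
    (4,4)@(9, 9): e=[0,38,38] → ·  [on edge]
    (5,4)@(11, 9): e=[-4,48,32] → ·
    (6,4)@(13, 9): e=[-8,58,26] → ·
    (1,5)@(3, 11): e=[-24,22,78] → ·
  covered (8 px):
    · · · · · · · · · · ·
    · · · · · · · · · · ·
    · · · · · · · · · · ·
    · · # # # # # · · · ·
    · # # # · · · · · · ·
    · · · · · · · · · · ·
T1:
  2·area = 112  (B↔C swapped to make it positive)
  edge (2, 4)→(12, 0): d=(10,-4) top-left  bias=+0
  edge (12, 0)→(20, 8): d=(8,8) right/bottom  bias=-1
  edge (20, 8)→(2, 4): d=(-18,-4) top-left  bias=+0
    (5,0)@(11, 1): e=[6,16,90] → #
    (6,0)@(13, 1): e=[14,0,98] → ·  [on edge]
    (2,1)@(5, 3): e=[2,80,30] → #
    (3,1)@(7, 3): e=[10,64,38] → #
    (4,1)@(9, 3): e=[18,48,46] → #
    (6,1)@(13, 3): e=[34,16,62] → #
    (7,1)@(15, 3): e=[42,0,70] → ·  [on edge]
    (2,2)@(5, 5): e=[22,96,-6] → ·
    (3,2)@(7, 5): e=[30,80,2] → #
    (7,2)@(15, 5): e=[62,16,34] → #
    (8,2)@(17, 5): e=[70,0,42] → ·  [on edge]
    (3,3)@(7, 7): e=[50,96,-34] → ·
    (9,3)@(19, 7): e=[98,0,14] → ·  [on edge]
    (10,4)@(21, 9): e=[126,0,-14] → ·  [on edge]
  covered (12 px):
    · · · · · # · · · · ·
    · · # # # # # · · · ·
    · · · # # # # # · · ·
    · · · · · · · · # · ·
    · · · · · · · · · · ·
    · · · · · · · · · · ·
T2:
  2·area = 36  (B↔C swapped to make it positive)
  edge (0, 10)→(6, 2): d=(6,-8) top-left  bias=+0
  edge (6, 2)→(6, 8): d=(0,6) right/bottom  bias=-1
  edge (6, 8)→(0, 10): d=(-6,2) right/bottom  bias=-1
    (10,1)@(21, 3): e=[126,-90,0] → ·  [on edge]
    (2,2)@(5, 5): e=[10,6,20] → #
    (3,2)@(7, 5): e=[26,-6,16] → ·
    (7,2)@(15, 5): e=[90,-54,0] → ·  [on edge]
    (1,3)@(3, 7): e=[6,18,12] → #
    (3,3)@(7, 7): e=[38,-6,4] → ·
    (4,3)@(9, 7): e=[54,-18,0] → ·  [on edge]
    (0,4)@(1, 9): e=[2,30,4] → #
    (1,4)@(3, 9): e=[18,18,0] → ·  [on edge]
    (2,4)@(5, 9): e=[34,6,-4] → ·
    (0,5)@(1, 11): e=[14,30,-8] → ·
  covered (4 px):
    · · · · · · · · · · ·
    · · · · · · · · · · ·
    · · # · · · · · · · ·
    · # # · · · · · · · ·
    # · · · · · · · · · ·
    · · · · · · · · · · ·
T3:
  2·area = 91  (B↔C swapped to make it positive)
  edge (0, 12)→(1, 1): d=(1,-11) top-left  bias=+0
  edge (1, 1)→(9, 4): d=(8,3) right/bottom  bias=-1
  edge (9, 4)→(0, 12): d=(-9,8) right/bottom  bias=-1
    (0,0)@(1, 1): e=[0,0,91] → ·  [on edge]
    (0,1)@(1, 3): e=[2,16,73] → #
    (1,1)@(3, 3): e=[24,10,57] → #
    (2,1)@(5, 3): e=[46,4,41] → #
    (3,1)@(7, 3): e=[68,-2,25] → ·
    (0,2)@(1, 5): e=[4,32,55] → #
    (3,2)@(7, 5): e=[70,14,7] → #
    (4,2)@(9, 5): e=[92,8,-9] → ·
    (0,3)@(1, 7): e=[6,48,37] → #
    (3,3)@(7, 7): e=[72,30,-11] → ·
    (8,3)@(17, 7): e=[182,0,-91] → ·  [on edge]
    (0,4)@(1, 9): e=[8,64,19] → #
  covered (13 px):
    · · · · · · · · · · ·
    # # # · · · · · · · ·
    # # # # · · · · · · ·
    # # # · · · · · · · ·
    # # · · · · · · · · ·
    # · · · · · · · · · ·
T4:
  2·area = 70  (B↔C swapped to make it positive)
  edge (10, 6)→(1, 2): d=(-9,-4) top-left  bias=+0
  edge (1, 2)→(14, 0): d=(13,-2) top-left  bias=+0
  edge (14, 0)→(10, 6): d=(-4,6) right/bottom  bias=-1
    (4,0)@(9, 1): e=[41,3,26] → #
    (5,0)@(11, 1): e=[49,7,14] → #
    (6,0)@(13, 1): e=[57,11,2] → #
    (7,0)@(15, 1): e=[65,15,-10] → ·
    (2,1)@(5, 3): e=[7,21,42] → #
    (3,1)@(7, 3): e=[15,25,30] → #
    (6,1)@(13, 3): e=[39,37,-6] → ·
    (2,2)@(5, 5): e=[-11,47,34] → ·
    (3,2)@(7, 5): e=[-3,51,22] → ·
    (4,2)@(9, 5): e=[5,55,10] → #
    (5,2)@(11, 5): e=[13,59,-2] → ·
    (4,3)@(9, 7): e=[-13,81,2] → ·
  covered (8 px):
    · · · · # # # · · · ·
    · · # # # # · · · · ·
    · · · · # · · · · · ·
    · · · · · · · · · · ·
    · · · · · · · · · · ·
    · · · · · · · · · · ·

Z-buffer (winner per pixel, '.' = empty):
  . . . . 4 4 4 . . . .
  3 3 4 4 4 4 1 . . . .
  3 3 3 3 4 1 1 1 . . .
  3 3 3 0 0 0 0 . 1 . .
  3 3 0 0 . . . . . . .
  3 . . . . . . . . . .

Answer: 4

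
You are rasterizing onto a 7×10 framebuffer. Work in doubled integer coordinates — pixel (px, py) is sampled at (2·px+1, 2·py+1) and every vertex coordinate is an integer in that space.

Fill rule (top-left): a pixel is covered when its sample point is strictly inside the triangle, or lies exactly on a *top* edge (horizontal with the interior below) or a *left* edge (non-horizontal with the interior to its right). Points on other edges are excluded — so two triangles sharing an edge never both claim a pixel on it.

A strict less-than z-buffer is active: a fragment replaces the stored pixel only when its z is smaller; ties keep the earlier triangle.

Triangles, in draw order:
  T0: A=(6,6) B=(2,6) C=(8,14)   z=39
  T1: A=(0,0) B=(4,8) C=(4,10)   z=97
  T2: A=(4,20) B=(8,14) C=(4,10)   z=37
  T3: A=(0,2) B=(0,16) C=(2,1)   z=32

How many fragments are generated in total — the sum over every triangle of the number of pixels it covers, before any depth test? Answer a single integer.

T0:
  2·area = 32  (B↔C swapped to make it positive)
  edge (6, 6)→(8, 14): d=(2,8) right/bottom  bias=-1
  edge (8, 14)→(2, 6): d=(-6,-8) top-left  bias=+0
  edge (2, 6)→(6, 6): d=(4,0) top-left  bias=+0
    (1,3)@(3, 7): e=[26,2,4] → X
    (2,3)@(5, 7): e=[10,18,4] → X
    (3,3)@(7, 7): e=[-6,34,4] → .
    (1,4)@(3, 9): e=[30,-10,12] → .
    (2,4)@(5, 9): e=[14,6,12] → X
    (3,4)@(7, 9): e=[-2,22,12] → .
    (2,5)@(5, 11): e=[18,-6,20] → .
    (3,5)@(7, 11): e=[2,10,20] → X
    (4,5)@(9, 11): e=[-14,26,20] → .
    (3,6)@(7, 13): e=[6,-2,28] → .
  covered (4 px):
    . . . . . . .
    . . . . . . .
    . . . . . . .
    . X X . . . .
    . . X . . . .
    . . . X . . .
    . . . . . . .
    . . . . . . .
    . . . . . . .
    . . . . . . .
T1:
  2·area = 8
  edge (0, 0)→(4, 8): d=(4,8) right/bottom  bias=-1
  edge (4, 8)→(4, 10): d=(0,2) right/bottom  bias=-1
  edge (4, 10)→(0, 0): d=(-4,-10) top-left  bias=+0
    (1,3)@(3, 7): e=[4,2,2] → X
    (2,3)@(5, 7): e=[-12,-2,22] → .
    (1,4)@(3, 9): e=[12,2,-6] → .
  covered (1 px):
    . . . . . . .
    . . . . . . .
    . . . . . . .
    . X . . . . .
    . . . . . . .
    . . . . . . .
    . . . . . . .
    . . . . . . .
    . . . . . . .
    . . . . . . .
T2:
  2·area = 40  (B↔C swapped to make it positive)
  edge (4, 20)→(4, 10): d=(0,-10) top-left  bias=+0
  edge (4, 10)→(8, 14): d=(4,4) right/bottom  bias=-1
  edge (8, 14)→(4, 20): d=(-4,6) right/bottom  bias=-1
    (0,3)@(1, 7): e=[-30,0,70] → .  [on edge]
    (1,4)@(3, 9): e=[-10,0,50] → .  [on edge]
    (2,5)@(5, 11): e=[10,0,30] → .  [on edge]
    (2,6)@(5, 13): e=[10,8,22] → X
    (3,6)@(7, 13): e=[30,0,10] → .  [on edge]
    (2,7)@(5, 15): e=[10,16,14] → X
    (3,7)@(7, 15): e=[30,8,2] → X
    (4,7)@(9, 15): e=[50,0,-10] → .  [on edge]
    (2,8)@(5, 17): e=[10,24,6] → X
    (3,8)@(7, 17): e=[30,16,-6] → .
    (5,8)@(11, 17): e=[70,0,-30] → .  [on edge]
    (2,9)@(5, 19): e=[10,32,-2] → .
    (6,9)@(13, 19): e=[90,0,-50] → .  [on edge]
  covered (4 px):
    . . . . . . .
    . . . . . . .
    . . . . . . .
    . . . . . . .
    . . . . . . .
    . . . . . . .
    . . X . . . .
    . . X X . . .
    . . X . . . .
    . . . . . . .
T3:
  2·area = 28  (B↔C swapped to make it positive)
  edge (0, 2)→(2, 1): d=(2,-1) top-left  bias=+0
  edge (2, 1)→(0, 16): d=(-2,15) right/bottom  bias=-1
  edge (0, 16)→(0, 2): d=(0,-14) top-left  bias=+0
    (0,1)@(1, 3): e=[3,11,14] → X
    (1,1)@(3, 3): e=[5,-19,42] → .
    (0,2)@(1, 5): e=[7,7,14] → X
    (1,2)@(3, 5): e=[9,-23,42] → .
    (0,3)@(1, 7): e=[11,3,14] → X
    (1,3)@(3, 7): e=[13,-27,42] → .
    (0,4)@(1, 9): e=[15,-1,14] → .
  covered (3 px):
    . . . . . . .
    X . . . . . .
    X . . . . . .
    X . . . . . .
    . . . . . . .
    . . . . . . .
    . . . . . . .
    . . . . . . .
    . . . . . . .
    . . . . . . .

Result: 12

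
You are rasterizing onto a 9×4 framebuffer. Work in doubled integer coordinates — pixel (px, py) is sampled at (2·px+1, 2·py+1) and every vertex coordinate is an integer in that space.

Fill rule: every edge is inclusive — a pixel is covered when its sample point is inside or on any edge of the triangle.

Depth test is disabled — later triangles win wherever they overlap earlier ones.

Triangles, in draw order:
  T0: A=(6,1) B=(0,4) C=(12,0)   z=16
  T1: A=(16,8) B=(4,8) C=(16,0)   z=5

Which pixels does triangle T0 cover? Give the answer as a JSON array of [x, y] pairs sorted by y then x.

T0:
  2·area = 12  (B↔C swapped to make it positive)
  edge (6, 1)→(12, 0): d=(6,-1) inclusive
  edge (12, 0)→(0, 4): d=(-12,4) inclusive
  edge (0, 4)→(6, 1): d=(6,-3) inclusive
    (3,0)@(7, 1): e=[1,8,3] → █
    (4,0)@(9, 1): e=[3,0,9] → █  [on edge]
    (5,0)@(11, 1): e=[5,-8,15] → ·
    (1,1)@(3, 3): e=[9,0,3] → █  [on edge]
    (2,1)@(5, 3): e=[11,-8,9] → ·
    (3,1)@(7, 3): e=[13,-16,15] → ·
    (4,1)@(9, 3): e=[15,-24,21] → ·
    (1,2)@(3, 5): e=[21,-24,15] → ·
  covered (3 px):
    · · · █ █ · · · ·
    · █ · · · · · · ·
    · · · · · · · · ·
    · · · · · · · · ·
T1:
  2·area = 96
  edge (16, 8)→(4, 8): d=(-12,0) inclusive
  edge (4, 8)→(16, 0): d=(12,-8) inclusive
  edge (16, 0)→(16, 8): d=(0,8) inclusive
    (7,0)@(15, 1): e=[84,4,8] → █
    (8,0)@(17, 1): e=[84,20,-8] → ·
    (6,1)@(13, 3): e=[60,12,24] → █
    (8,1)@(17, 3): e=[60,44,-8] → ·
    (4,2)@(9, 5): e=[36,4,56] → █
    (5,2)@(11, 5): e=[36,20,40] → █
    (8,2)@(17, 5): e=[36,68,-8] → ·
    (3,3)@(7, 7): e=[12,12,72] → █
    (8,3)@(17, 7): e=[12,92,-8] → ·
  covered (12 px):
    · · · · · · · █ ·
    · · · · · · █ █ ·
    · · · · █ █ █ █ ·
    · · · █ █ █ █ █ ·

Result: [[3,0],[4,0],[1,1]]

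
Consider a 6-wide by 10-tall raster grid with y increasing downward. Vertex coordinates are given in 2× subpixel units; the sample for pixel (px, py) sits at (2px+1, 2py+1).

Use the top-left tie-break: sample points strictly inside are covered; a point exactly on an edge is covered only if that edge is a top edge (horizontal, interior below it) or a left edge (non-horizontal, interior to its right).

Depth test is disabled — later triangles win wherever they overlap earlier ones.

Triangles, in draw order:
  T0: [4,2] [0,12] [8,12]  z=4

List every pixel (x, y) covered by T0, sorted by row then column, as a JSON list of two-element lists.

T0:
  2·area = 80  (B↔C swapped to make it positive)
  edge (4, 2)→(8, 12): d=(4,10) right/bottom  bias=-1
  edge (8, 12)→(0, 12): d=(-8,0) right/bottom  bias=-1
  edge (0, 12)→(4, 2): d=(4,-10) top-left  bias=+0
    (1,2)@(3, 5): e=[22,56,2] → █
    (2,2)@(5, 5): e=[2,56,22] → █
    (3,2)@(7, 5): e=[-18,56,42] → ·
    (1,3)@(3, 7): e=[30,40,10] → █
    (3,3)@(7, 7): e=[-10,40,50] → ·
    (1,4)@(3, 9): e=[38,24,18] → █
    (3,4)@(7, 9): e=[-2,24,58] → ·
    (0,5)@(1, 11): e=[66,8,6] → █
    (3,5)@(7, 11): e=[6,8,66] → █
    (4,5)@(9, 11): e=[-14,8,86] → ·
    (0,6)@(1, 13): e=[74,-8,14] → ·
    (1,6)@(3, 13): e=[54,-8,34] → ·
  covered (10 px):
    · · · · · ·
    · · · · · ·
    · █ █ · · ·
    · █ █ · · ·
    · █ █ · · ·
    █ █ █ █ · ·
    · · · · · ·
    · · · · · ·
    · · · · · ·
    · · · · · ·

Result: [[1,2],[2,2],[1,3],[2,3],[1,4],[2,4],[0,5],[1,5],[2,5],[3,5]]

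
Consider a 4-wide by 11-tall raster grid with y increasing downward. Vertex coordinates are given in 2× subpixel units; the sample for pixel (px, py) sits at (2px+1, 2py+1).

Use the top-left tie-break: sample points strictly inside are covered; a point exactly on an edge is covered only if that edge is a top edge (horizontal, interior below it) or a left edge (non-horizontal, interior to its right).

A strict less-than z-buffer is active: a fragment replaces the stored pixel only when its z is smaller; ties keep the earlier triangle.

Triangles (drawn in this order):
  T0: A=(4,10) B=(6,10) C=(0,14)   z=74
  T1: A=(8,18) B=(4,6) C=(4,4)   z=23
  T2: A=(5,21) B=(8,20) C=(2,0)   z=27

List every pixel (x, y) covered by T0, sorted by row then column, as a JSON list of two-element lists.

T0:
  2·area = 8
  edge (4, 10)→(6, 10): d=(2,0) top-left  bias=+0
  edge (6, 10)→(0, 14): d=(-6,4) right/bottom  bias=-1
  edge (0, 14)→(4, 10): d=(4,-4) top-left  bias=+0
    (3,3)@(7, 7): e=[-6,14,0] → ·  [on edge]
    (2,4)@(5, 9): e=[-2,10,0] → ·  [on edge]
    (1,5)@(3, 11): e=[2,6,0] → █  [on edge]
    (2,5)@(5, 11): e=[2,-2,8] → ·
    (0,6)@(1, 13): e=[6,2,0] → █  [on edge]
    (1,6)@(3, 13): e=[6,-6,8] → ·
    (0,7)@(1, 15): e=[10,-10,8] → ·
  covered (2 px):
    · · · ·
    · · · ·
    · · · ·
    · · · ·
    · · · ·
    · █ · ·
    █ · · ·
    · · · ·
    · · · ·
    · · · ·
    · · · ·
T1:
  2·area = 8
  edge (8, 18)→(4, 6): d=(-4,-12) top-left  bias=+0
  edge (4, 6)→(4, 4): d=(0,-2) top-left  bias=+0
  edge (4, 4)→(8, 18): d=(4,14) right/bottom  bias=-1
    (1,1)@(3, 3): e=[0,-2,10] → ·  [on edge]
    (2,4)@(5, 9): e=[0,2,6] → █  [on edge]
    (3,4)@(7, 9): e=[24,6,-22] → ·
    (2,5)@(5, 11): e=[-8,2,14] → ·
    (3,7)@(7, 15): e=[0,6,2] → █  [on edge]
    (3,8)@(7, 17): e=[-8,6,10] → ·
  covered (2 px):
    · · · ·
    · · · ·
    · · · ·
    · · · ·
    · · █ ·
    · · · ·
    · · · ·
    · · · █
    · · · ·
    · · · ·
    · · · ·
T2:
  2·area = 66  (B↔C swapped to make it positive)
  edge (5, 21)→(2, 0): d=(-3,-21) top-left  bias=+0
  edge (2, 0)→(8, 20): d=(6,20) right/bottom  bias=-1
  edge (8, 20)→(5, 21): d=(-3,1) right/bottom  bias=-1
    (1,2)@(3, 5): e=[6,10,50] → █
    (2,2)@(5, 5): e=[48,-30,48] → ·
    (1,3)@(3, 7): e=[0,22,44] → █  [on edge]
    (2,3)@(5, 7): e=[42,-18,42] → ·
    (1,4)@(3, 9): e=[-6,34,38] → ·
    (2,5)@(5, 11): e=[30,6,30] → █
    (3,5)@(7, 11): e=[72,-34,28] → ·
    (2,6)@(5, 13): e=[24,18,24] → █
    (3,6)@(7, 13): e=[66,-22,22] → ·
    (2,7)@(5, 15): e=[18,30,18] → █
    (3,7)@(7, 15): e=[60,-10,16] → ·
    (2,8)@(5, 17): e=[12,42,12] → █
    (2,10)@(5, 21): e=[0,66,0] → ·  [on edge]
  covered (9 px):
    · · · ·
    · · · ·
    · █ · ·
    · █ · ·
    · · · ·
    · · █ ·
    · · █ ·
    · · █ ·
    · · █ █
    · · █ █
    · · · ·

Result: [[1,5],[0,6]]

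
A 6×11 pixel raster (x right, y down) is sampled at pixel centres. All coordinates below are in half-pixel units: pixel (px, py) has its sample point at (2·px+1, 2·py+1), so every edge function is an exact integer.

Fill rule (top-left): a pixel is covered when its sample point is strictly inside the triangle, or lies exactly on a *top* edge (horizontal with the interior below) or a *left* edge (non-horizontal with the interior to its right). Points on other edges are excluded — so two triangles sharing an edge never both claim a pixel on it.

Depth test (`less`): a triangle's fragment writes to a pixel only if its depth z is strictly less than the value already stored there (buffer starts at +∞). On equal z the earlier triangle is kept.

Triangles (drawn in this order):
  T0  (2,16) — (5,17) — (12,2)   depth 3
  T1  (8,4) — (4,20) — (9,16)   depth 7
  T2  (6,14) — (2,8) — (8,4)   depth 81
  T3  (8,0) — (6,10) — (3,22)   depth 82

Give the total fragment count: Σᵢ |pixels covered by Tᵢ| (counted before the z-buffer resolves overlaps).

T0:
  2·area = 52  (B↔C swapped to make it positive)
  edge (2, 16)→(12, 2): d=(10,-14) top-left  bias=+0
  edge (12, 2)→(5, 17): d=(-7,15) right/bottom  bias=-1
  edge (5, 17)→(2, 16): d=(-3,-1) top-left  bias=+0
    (4,3)@(9, 7): e=[8,10,34] → X
    (5,3)@(11, 7): e=[36,-20,36] → .
    (3,4)@(7, 9): e=[0,26,26] → X  [on edge]
    (4,4)@(9, 9): e=[28,-4,28] → .
    (3,5)@(7, 11): e=[20,12,20] → X
    (4,5)@(9, 11): e=[48,-18,22] → .
    (2,6)@(5, 13): e=[12,28,12] → X
    (3,6)@(7, 13): e=[40,-2,14] → .
    (1,7)@(3, 15): e=[4,44,4] → X
    (3,7)@(7, 15): e=[60,-16,8] → .
    (1,8)@(3, 17): e=[24,30,-2] → .
    (2,8)@(5, 17): e=[52,0,0] → .  [on edge]
    (5,9)@(11, 19): e=[156,-104,0] → .  [on edge]
  covered (6 px):
    . . . . . .
    . . . . . .
    . . . . . .
    . . . . X .
    . . . X . .
    . . . X . .
    . . X . . .
    . X X . . .
    . . . . . .
    . . . . . .
    . . . . . .
T1:
  2·area = 64  (B↔C swapped to make it positive)
  edge (8, 4)→(9, 16): d=(1,12) right/bottom  bias=-1
  edge (9, 16)→(4, 20): d=(-5,4) right/bottom  bias=-1
  edge (4, 20)→(8, 4): d=(4,-16) top-left  bias=+0
    (3,4)@(7, 9): e=[17,43,4] → X
    (4,4)@(9, 9): e=[-7,35,36] → .
    (3,5)@(7, 11): e=[19,33,12] → X
    (4,5)@(9, 11): e=[-5,25,44] → .
    (3,6)@(7, 13): e=[21,23,20] → X
    (4,6)@(9, 13): e=[-3,15,52] → .
    (3,7)@(7, 15): e=[23,13,28] → X
    (4,7)@(9, 15): e=[-1,5,60] → .
    (2,8)@(5, 17): e=[49,11,4] → X
    (4,8)@(9, 17): e=[1,-5,68] → .
    (2,9)@(5, 19): e=[51,1,12] → X
    (3,9)@(7, 19): e=[27,-7,44] → .
  covered (7 px):
    . . . . . .
    . . . . . .
    . . . . . .
    . . . . . .
    . . . X . .
    . . . X . .
    . . . X . .
    . . . X . .
    . . X X . .
    . . X . . .
    . . . . . .
T2:
  2·area = 52
  edge (6, 14)→(2, 8): d=(-4,-6) top-left  bias=+0
  edge (2, 8)→(8, 4): d=(6,-4) top-left  bias=+0
  edge (8, 4)→(6, 14): d=(-2,10) right/bottom  bias=-1
    (3,2)@(7, 5): e=[42,2,8] → X
    (4,2)@(9, 5): e=[54,10,-12] → .
    (2,3)@(5, 7): e=[22,6,24] → X
    (4,3)@(9, 7): e=[46,22,-16] → .
    (1,4)@(3, 9): e=[2,10,40] → X
    (3,4)@(7, 9): e=[26,26,0] → .  [on edge]
    (1,5)@(3, 11): e=[-6,22,36] → .
    (2,5)@(5, 11): e=[6,30,16] → X
    (3,5)@(7, 11): e=[18,38,-4] → .
    (2,6)@(5, 13): e=[-2,42,12] → .
    (2,9)@(5, 19): e=[-26,78,0] → .  [on edge]
  covered (6 px):
    . . . . . .
    . . . . . .
    . . . X . .
    . . X X . .
    . X X . . .
    . . X . . .
    . . . . . .
    . . . . . .
    . . . . . .
    . . . . . .
    . . . . . .
T3:
  2·area = 6
  edge (8, 0)→(6, 10): d=(-2,10) right/bottom  bias=-1
  edge (6, 10)→(3, 22): d=(-3,12) right/bottom  bias=-1
  edge (3, 22)→(8, 0): d=(5,-22) top-left  bias=+0
    (3,2)@(7, 5): e=[0,3,3] → .  [on edge]
    (2,7)@(5, 15): e=[0,-3,9] → .  [on edge]
  covered (0 px):
    . . . . . .
    . . . . . .
    . . . . . .
    . . . . . .
    . . . . . .
    . . . . . .
    . . . . . .
    . . . . . .
    . . . . . .
    . . . . . .
    . . . . . .

Final: 19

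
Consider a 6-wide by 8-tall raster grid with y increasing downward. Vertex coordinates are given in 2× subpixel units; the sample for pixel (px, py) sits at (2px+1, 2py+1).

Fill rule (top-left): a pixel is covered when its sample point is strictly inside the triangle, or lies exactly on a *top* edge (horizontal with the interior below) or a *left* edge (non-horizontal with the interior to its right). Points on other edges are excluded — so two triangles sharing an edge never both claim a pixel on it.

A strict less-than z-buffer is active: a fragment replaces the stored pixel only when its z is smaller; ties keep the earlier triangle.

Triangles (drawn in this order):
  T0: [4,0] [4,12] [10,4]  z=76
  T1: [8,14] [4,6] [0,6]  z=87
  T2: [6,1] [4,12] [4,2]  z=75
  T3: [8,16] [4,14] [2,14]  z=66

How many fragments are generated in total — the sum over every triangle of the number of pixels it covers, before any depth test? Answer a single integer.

T0:
  2·area = 72  (B↔C swapped to make it positive)
  edge (4, 0)→(10, 4): d=(6,4) right/bottom  bias=-1
  edge (10, 4)→(4, 12): d=(-6,8) right/bottom  bias=-1
  edge (4, 12)→(4, 0): d=(0,-12) top-left  bias=+0
    (2,0)@(5, 1): e=[2,58,12] → #
    (3,0)@(7, 1): e=[-6,42,36] → ·
    (2,1)@(5, 3): e=[14,46,12] → #
    (3,1)@(7, 3): e=[6,30,36] → #
    (4,1)@(9, 3): e=[-2,14,60] → ·
    (2,2)@(5, 5): e=[26,34,12] → #
    (4,2)@(9, 5): e=[10,2,60] → #
    (5,2)@(11, 5): e=[2,-14,84] → ·
    (2,3)@(5, 7): e=[38,22,12] → #
    (4,3)@(9, 7): e=[22,-10,60] → ·
    (2,4)@(5, 9): e=[50,10,12] → #
    (3,4)@(7, 9): e=[42,-6,36] → ·
  covered (9 px):
    · · # · · ·
    · · # # · ·
    · · # # # ·
    · · # # · ·
    · · # · · ·
    · · · · · ·
    · · · · · ·
    · · · · · ·
T1:
  2·area = 32  (B↔C swapped to make it positive)
  edge (8, 14)→(0, 6): d=(-8,-8) top-left  bias=+0
  edge (0, 6)→(4, 6): d=(4,0) top-left  bias=+0
  edge (4, 6)→(8, 14): d=(4,8) right/bottom  bias=-1
    (0,3)@(1, 7): e=[0,4,28] → #  [on edge]
    (1,3)@(3, 7): e=[16,4,12] → #
    (2,3)@(5, 7): e=[32,4,-4] → ·
    (0,4)@(1, 9): e=[-16,12,36] → ·
    (1,4)@(3, 9): e=[0,12,20] → #  [on edge]
    (2,4)@(5, 9): e=[16,12,4] → #
    (3,4)@(7, 9): e=[32,12,-12] → ·
    (1,5)@(3, 11): e=[-16,20,28] → ·
    (2,5)@(5, 11): e=[0,20,12] → #  [on edge]
    (3,5)@(7, 11): e=[16,20,-4] → ·
    (2,6)@(5, 13): e=[-16,28,20] → ·
    (3,6)@(7, 13): e=[0,28,4] → #  [on edge]
    (4,7)@(9, 15): e=[0,36,-4] → ·  [on edge]
  covered (6 px):
    · · · · · ·
    · · · · · ·
    · · · · · ·
    # # · · · ·
    · # # · · ·
    · · # · · ·
    · · · # · ·
    · · · · · ·
T2:
  2·area = 20
  edge (6, 1)→(4, 12): d=(-2,11) right/bottom  bias=-1
  edge (4, 12)→(4, 2): d=(0,-10) top-left  bias=+0
  edge (4, 2)→(6, 1): d=(2,-1) top-left  bias=+0
    (2,1)@(5, 3): e=[7,10,3] → #
    (3,1)@(7, 3): e=[-15,30,5] → ·
    (2,2)@(5, 5): e=[3,10,7] → #
    (3,2)@(7, 5): e=[-19,30,9] → ·
    (2,3)@(5, 7): e=[-1,10,11] → ·
  covered (2 px):
    · · · · · ·
    · · # · · ·
    · · # · · ·
    · · · · · ·
    · · · · · ·
    · · · · · ·
    · · · · · ·
    · · · · · ·
T3:
  2·area = 4  (B↔C swapped to make it positive)
  edge (8, 16)→(2, 14): d=(-6,-2) top-left  bias=+0
  edge (2, 14)→(4, 14): d=(2,0) top-left  bias=+0
  edge (4, 14)→(8, 16): d=(4,2) right/bottom  bias=-1
    (2,7)@(5, 15): e=[0,2,2] → #  [on edge]
    (3,7)@(7, 15): e=[4,2,-2] → ·
  covered (1 px):
    · · · · · ·
    · · · · · ·
    · · · · · ·
    · · · · · ·
    · · · · · ·
    · · · · · ·
    · · · · · ·
    · · # · · ·

Final: 18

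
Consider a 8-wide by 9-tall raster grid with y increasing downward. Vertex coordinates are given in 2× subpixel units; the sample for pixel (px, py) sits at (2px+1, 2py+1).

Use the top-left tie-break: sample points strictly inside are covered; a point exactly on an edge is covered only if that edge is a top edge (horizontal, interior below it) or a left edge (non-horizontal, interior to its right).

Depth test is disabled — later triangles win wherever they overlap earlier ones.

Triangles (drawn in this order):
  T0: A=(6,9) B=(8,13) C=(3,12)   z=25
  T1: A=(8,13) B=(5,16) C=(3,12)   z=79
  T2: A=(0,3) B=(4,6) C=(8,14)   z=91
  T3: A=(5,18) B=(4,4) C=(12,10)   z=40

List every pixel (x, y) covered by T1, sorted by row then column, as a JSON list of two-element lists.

T0:
  2·area = 18
  edge (6, 9)→(8, 13): d=(2,4) right/bottom  bias=-1
  edge (8, 13)→(3, 12): d=(-5,-1) top-left  bias=+0
  edge (3, 12)→(6, 9): d=(3,-3) top-left  bias=+0
    (1,1)@(3, 3): e=[0,45,-27] → .  [on edge]
    (2,3)@(5, 7): e=[0,27,-9] → .  [on edge]
    (2,5)@(5, 11): e=[8,7,3] → X
    (3,5)@(7, 11): e=[0,9,9] → .  [on edge]
    (2,6)@(5, 13): e=[12,-3,9] → .
    (4,7)@(9, 15): e=[0,-9,27] → .  [on edge]
  covered (1 px):
    . . . . . . . .
    . . . . . . . .
    . . . . . . . .
    . . . . . . . .
    . . . . . . . .
    . . X . . . . .
    . . . . . . . .
    . . . . . . . .
    . . . . . . . .
T1:
  2·area = 18
  edge (8, 13)→(5, 16): d=(-3,3) right/bottom  bias=-1
  edge (5, 16)→(3, 12): d=(-2,-4) top-left  bias=+0
  edge (3, 12)→(8, 13): d=(5,1) right/bottom  bias=-1
    (2,6)@(5, 13): e=[9,6,3] → X
    (3,6)@(7, 13): e=[3,14,1] → X
    (4,6)@(9, 13): e=[-3,22,-1] → .
    (2,7)@(5, 15): e=[3,2,13] → X
    (3,7)@(7, 15): e=[-3,10,11] → .
    (2,8)@(5, 17): e=[-3,-2,23] → .
  covered (3 px):
    . . . . . . . .
    . . . . . . . .
    . . . . . . . .
    . . . . . . . .
    . . . . . . . .
    . . . . . . . .
    . . X X . . . .
    . . X . . . . .
    . . . . . . . .
T2:
  2·area = 20
  edge (0, 3)→(4, 6): d=(4,3) right/bottom  bias=-1
  edge (4, 6)→(8, 14): d=(4,8) right/bottom  bias=-1
  edge (8, 14)→(0, 3): d=(-8,-11) top-left  bias=+0
    (1,3)@(3, 7): e=[7,12,1] → X
    (2,3)@(5, 7): e=[1,-4,23] → .
    (1,4)@(3, 9): e=[15,20,-15] → .
    (2,4)@(5, 9): e=[9,4,7] → X
    (3,4)@(7, 9): e=[3,-12,29] → .
    (2,5)@(5, 11): e=[17,12,-9] → .
  covered (2 px):
    . . . . . . . .
    . . . . . . . .
    . . . . . . . .
    . X . . . . . .
    . . X . . . . .
    . . . . . . . .
    . . . . . . . .
    . . . . . . . .
    . . . . . . . .
T3:
  2·area = 106
  edge (5, 18)→(4, 4): d=(-1,-14) top-left  bias=+0
  edge (4, 4)→(12, 10): d=(8,6) right/bottom  bias=-1
  edge (12, 10)→(5, 18): d=(-7,8) right/bottom  bias=-1
    (2,2)@(5, 5): e=[13,2,91] → X
    (3,2)@(7, 5): e=[41,-10,75] → .
    (2,3)@(5, 7): e=[11,18,77] → X
    (3,3)@(7, 7): e=[39,6,61] → X
    (4,3)@(9, 7): e=[67,-6,45] → .
    (2,4)@(5, 9): e=[9,34,63] → X
    (4,4)@(9, 9): e=[65,10,31] → X
    (5,4)@(11, 9): e=[93,-2,15] → .
    (2,5)@(5, 11): e=[7,50,49] → X
    (5,5)@(11, 11): e=[91,14,1] → X
    (6,5)@(13, 11): e=[119,2,-15] → .
    (2,6)@(5, 13): e=[5,66,35] → X
  covered (16 px):
    . . . . . . . .
    . . . . . . . .
    . . X . . . . .
    . . X X . . . .
    . . X X X . . .
    . . X X X X . .
    . . X X X . . .
    . . X X . . . .
    . . X . . . . .

Result: [[2,6],[3,6],[2,7]]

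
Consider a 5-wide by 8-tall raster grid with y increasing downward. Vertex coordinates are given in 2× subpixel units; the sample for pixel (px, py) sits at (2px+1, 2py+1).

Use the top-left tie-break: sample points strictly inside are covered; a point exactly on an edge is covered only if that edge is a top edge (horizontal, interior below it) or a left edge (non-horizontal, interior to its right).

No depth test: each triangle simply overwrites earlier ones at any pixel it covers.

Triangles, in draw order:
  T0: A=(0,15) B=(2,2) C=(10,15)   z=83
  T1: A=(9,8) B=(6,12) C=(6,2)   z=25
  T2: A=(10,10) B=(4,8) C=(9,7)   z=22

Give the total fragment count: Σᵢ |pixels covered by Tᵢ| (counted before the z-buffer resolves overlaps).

T0:
  2·area = 130
  edge (0, 15)→(2, 2): d=(2,-13) top-left  bias=+0
  edge (2, 2)→(10, 15): d=(8,13) right/bottom  bias=-1
  edge (10, 15)→(0, 15): d=(-10,0) right/bottom  bias=-1
    (1,2)@(3, 5): e=[19,11,100] → X
    (2,2)@(5, 5): e=[45,-15,100] → .
    (1,3)@(3, 7): e=[23,27,80] → X
    (2,3)@(5, 7): e=[49,1,80] → X
    (3,3)@(7, 7): e=[75,-25,80] → .
    (0,4)@(1, 9): e=[1,69,60] → X
    (3,4)@(7, 9): e=[79,-9,60] → .
    (0,5)@(1, 11): e=[5,85,40] → X
    (3,5)@(7, 11): e=[83,7,40] → X
    (4,5)@(9, 11): e=[109,-19,40] → .
    (0,6)@(1, 13): e=[9,101,20] → X
    (4,6)@(9, 13): e=[113,-3,20] → .
    (0,7)@(1, 15): e=[13,117,0] → .  [on edge]
    (1,7)@(3, 15): e=[39,91,0] → .  [on edge]
    (2,7)@(5, 15): e=[65,65,0] → .  [on edge]
    (3,7)@(7, 15): e=[91,39,0] → .  [on edge]
    (4,7)@(9, 15): e=[117,13,0] → .  [on edge]
  covered (14 px):
    . . . . .
    . . . . .
    . X . . .
    . X X . .
    X X X . .
    X X X X .
    X X X X .
    . . . . .
T1:
  2·area = 30
  edge (9, 8)→(6, 12): d=(-3,4) right/bottom  bias=-1
  edge (6, 12)→(6, 2): d=(0,-10) top-left  bias=+0
  edge (6, 2)→(9, 8): d=(3,6) right/bottom  bias=-1
    (3,2)@(7, 5): e=[17,10,3] → X
    (4,2)@(9, 5): e=[9,30,-9] → .
    (3,3)@(7, 7): e=[11,10,9] → X
    (4,3)@(9, 7): e=[3,30,-3] → .
    (3,4)@(7, 9): e=[5,10,15] → X
    (4,4)@(9, 9): e=[-3,30,3] → .
    (3,5)@(7, 11): e=[-1,10,21] → .
  covered (3 px):
    . . . . .
    . . . . .
    . . . X .
    . . . X .
    . . . X .
    . . . . .
    . . . . .
    . . . . .
T2:
  2·area = 16
  edge (10, 10)→(4, 8): d=(-6,-2) top-left  bias=+0
  edge (4, 8)→(9, 7): d=(5,-1) top-left  bias=+0
  edge (9, 7)→(10, 10): d=(1,3) right/bottom  bias=-1
    (3,0)@(7, 1): e=[48,-32,0] → .  [on edge]
    (0,3)@(1, 7): e=[0,-8,24] → .  [on edge]
    (4,3)@(9, 7): e=[16,0,0] → .  [on edge]
    (3,4)@(7, 9): e=[0,8,8] → X  [on edge]
    (4,4)@(9, 9): e=[4,10,2] → X
    (3,5)@(7, 11): e=[-12,18,10] → .
    (4,5)@(9, 11): e=[-8,20,4] → .
  covered (2 px):
    . . . . .
    . . . . .
    . . . . .
    . . . . .
    . . . X X
    . . . . .
    . . . . .
    . . . . .

Answer: 19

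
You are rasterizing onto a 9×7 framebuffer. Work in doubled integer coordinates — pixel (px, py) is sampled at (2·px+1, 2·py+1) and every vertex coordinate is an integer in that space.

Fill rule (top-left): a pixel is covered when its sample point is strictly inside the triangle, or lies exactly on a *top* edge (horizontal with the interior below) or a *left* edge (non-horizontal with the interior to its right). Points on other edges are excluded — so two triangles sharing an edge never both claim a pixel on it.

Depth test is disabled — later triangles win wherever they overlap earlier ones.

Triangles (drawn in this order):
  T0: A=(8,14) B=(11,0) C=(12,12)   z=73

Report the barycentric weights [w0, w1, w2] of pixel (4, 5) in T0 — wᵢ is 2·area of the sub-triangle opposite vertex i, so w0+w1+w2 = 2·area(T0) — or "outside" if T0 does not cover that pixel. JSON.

T0:
  2·area = 50
  edge (8, 14)→(11, 0): d=(3,-14) top-left  bias=+0
  edge (11, 0)→(12, 12): d=(1,12) right/bottom  bias=-1
  edge (12, 12)→(8, 14): d=(-4,2) right/bottom  bias=-1
    (5,0)@(11, 1): e=[3,1,46] → X
    (6,0)@(13, 1): e=[31,-23,42] → .
    (5,1)@(11, 3): e=[9,3,38] → X
    (6,1)@(13, 3): e=[37,-21,34] → .
    (5,2)@(11, 5): e=[15,5,30] → X
    (6,2)@(13, 5): e=[43,-19,26] → .
    (5,3)@(11, 7): e=[21,7,22] → X
    (6,3)@(13, 7): e=[49,-17,18] → .
    (5,4)@(11, 9): e=[27,9,14] → X
    (6,4)@(13, 9): e=[55,-15,10] → .
    (4,5)@(9, 11): e=[5,35,10] → X
    (6,5)@(13, 11): e=[61,-13,2] → .
  covered (8 px):
    . . . . . X . . .
    . . . . . X . . .
    . . . . . X . . .
    . . . . . X . . .
    . . . . . X . . .
    . . . . X X . . .
    . . . . X . . . .

Answer: [35,10,5]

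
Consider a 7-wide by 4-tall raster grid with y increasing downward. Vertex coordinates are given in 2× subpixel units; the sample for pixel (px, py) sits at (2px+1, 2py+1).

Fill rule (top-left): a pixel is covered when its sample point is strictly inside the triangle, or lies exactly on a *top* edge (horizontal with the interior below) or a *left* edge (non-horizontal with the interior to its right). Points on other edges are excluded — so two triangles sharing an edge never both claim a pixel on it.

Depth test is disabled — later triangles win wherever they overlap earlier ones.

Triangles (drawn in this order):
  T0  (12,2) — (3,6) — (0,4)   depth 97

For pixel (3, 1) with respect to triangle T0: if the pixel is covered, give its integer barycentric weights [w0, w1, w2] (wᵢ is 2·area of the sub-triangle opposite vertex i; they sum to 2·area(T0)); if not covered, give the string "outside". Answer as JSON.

T0:
  2·area = 30
  edge (12, 2)→(3, 6): d=(-9,4) right/bottom  bias=-1
  edge (3, 6)→(0, 4): d=(-3,-2) top-left  bias=+0
  edge (0, 4)→(12, 2): d=(12,-2) top-left  bias=+0
    (3,1)@(7, 3): e=[11,17,2] → X
    (4,1)@(9, 3): e=[3,21,6] → X
    (5,1)@(11, 3): e=[-5,25,10] → .
    (1,2)@(3, 5): e=[9,3,18] → X
    (2,2)@(5, 5): e=[1,7,22] → X
    (3,2)@(7, 5): e=[-7,11,26] → .
    (4,2)@(9, 5): e=[-15,15,30] → .
    (1,3)@(3, 7): e=[-9,-3,42] → .
    (2,3)@(5, 7): e=[-17,1,46] → .
  covered (4 px):
    . . . . . . .
    . . . X X . .
    . X X . . . .
    . . . . . . .

Answer: [17,2,11]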